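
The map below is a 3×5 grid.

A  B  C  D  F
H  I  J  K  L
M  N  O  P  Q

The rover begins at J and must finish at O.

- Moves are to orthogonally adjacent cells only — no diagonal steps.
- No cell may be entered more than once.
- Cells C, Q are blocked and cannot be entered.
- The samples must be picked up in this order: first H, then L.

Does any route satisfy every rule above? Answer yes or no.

no

Even ignoring the required order, no revisit-free route from J to O manages to pass through all of H and L: branching out from J, every path either misses one of them or, having collected them, can no longer reach O without re-entering a cell.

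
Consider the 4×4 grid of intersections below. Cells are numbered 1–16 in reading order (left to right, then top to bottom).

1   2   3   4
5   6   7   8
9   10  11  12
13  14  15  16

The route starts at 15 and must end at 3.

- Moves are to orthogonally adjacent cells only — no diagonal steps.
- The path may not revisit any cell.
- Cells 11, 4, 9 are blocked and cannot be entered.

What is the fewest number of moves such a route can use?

The Manhattan distance from 15 to 3 is |4−1| + |3−3| = 3, so at least 3 moves are needed.
That bound ignores the blocked cells. Measuring each leg by the fewest moves that actually steer around them (15→3: 5) raises the lower bound to 5.
A route of 5 moves exists: 15 → 14 → 10 → 6 → 2 → 3.
Since 5 matches that lower bound, it is optimal.

5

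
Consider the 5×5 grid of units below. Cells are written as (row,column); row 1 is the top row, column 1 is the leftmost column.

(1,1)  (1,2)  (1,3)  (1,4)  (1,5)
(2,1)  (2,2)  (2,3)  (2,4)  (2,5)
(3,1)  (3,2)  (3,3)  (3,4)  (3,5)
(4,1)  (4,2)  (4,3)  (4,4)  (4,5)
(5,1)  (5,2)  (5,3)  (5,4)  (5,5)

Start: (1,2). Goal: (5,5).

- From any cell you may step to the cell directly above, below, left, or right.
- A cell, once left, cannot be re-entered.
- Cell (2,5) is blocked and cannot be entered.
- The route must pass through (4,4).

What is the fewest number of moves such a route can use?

Any route passes through (4,4) somewhere between (1,2) and (5,5). Summing Manhattan distances along the two legs ((1,2) → (4,4) → (5,5)) gives a lower bound of 5 + 2 = 7 moves.
A route of 7 moves achieves this: (1,2) → (2,2) → (3,2) → (4,2) → (4,3) → (4,4) → (5,4) → (5,5).
Since 7 matches the lower bound, it is optimal.

7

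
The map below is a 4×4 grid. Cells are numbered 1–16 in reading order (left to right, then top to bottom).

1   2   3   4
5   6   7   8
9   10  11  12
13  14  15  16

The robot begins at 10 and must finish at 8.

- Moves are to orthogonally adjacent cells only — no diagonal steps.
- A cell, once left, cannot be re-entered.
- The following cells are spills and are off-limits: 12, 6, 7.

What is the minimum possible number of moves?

The Manhattan distance from 10 to 8 is |3−2| + |2−4| = 3, so at least 3 moves are needed.
That bound ignores the blocked cells. Measuring each leg by the fewest moves that actually steer around them (10→8: 7) raises the lower bound to 7.
A route of 7 moves exists: 10 → 9 → 5 → 1 → 2 → 3 → 4 → 8.
Since 7 matches that lower bound, it is optimal.

7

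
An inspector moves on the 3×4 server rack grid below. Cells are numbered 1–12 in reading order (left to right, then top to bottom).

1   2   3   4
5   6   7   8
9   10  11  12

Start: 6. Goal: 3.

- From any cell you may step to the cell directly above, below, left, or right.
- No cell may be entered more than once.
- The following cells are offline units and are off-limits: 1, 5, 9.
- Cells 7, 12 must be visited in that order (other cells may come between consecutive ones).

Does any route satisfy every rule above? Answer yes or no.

yes

One route that works: 6 → 7 → 11 → 12 → 8 → 4 → 3.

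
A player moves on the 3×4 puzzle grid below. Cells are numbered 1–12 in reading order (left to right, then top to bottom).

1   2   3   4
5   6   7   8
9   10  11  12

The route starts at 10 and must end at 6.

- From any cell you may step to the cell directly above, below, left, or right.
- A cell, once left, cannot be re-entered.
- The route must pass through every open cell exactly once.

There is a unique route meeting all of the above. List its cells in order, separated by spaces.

Need to visit all 12 open cells exactly once, starting at 10 and ending at 6.
Cell 1 has only two open neighbours (5 and 2), so the path must pass straight through it: one of those is the cell it's entered from and the other is where it exits.
Route from 10: left 1 to 9, up 2 to 1, right 3 to 4, down 2 to 12, left 1 to 11, up 1 to 7, left 1 to 6 — 11 moves in all.
Check: all 12 open cells covered.

10 9 5 1 2 3 4 8 12 11 7 6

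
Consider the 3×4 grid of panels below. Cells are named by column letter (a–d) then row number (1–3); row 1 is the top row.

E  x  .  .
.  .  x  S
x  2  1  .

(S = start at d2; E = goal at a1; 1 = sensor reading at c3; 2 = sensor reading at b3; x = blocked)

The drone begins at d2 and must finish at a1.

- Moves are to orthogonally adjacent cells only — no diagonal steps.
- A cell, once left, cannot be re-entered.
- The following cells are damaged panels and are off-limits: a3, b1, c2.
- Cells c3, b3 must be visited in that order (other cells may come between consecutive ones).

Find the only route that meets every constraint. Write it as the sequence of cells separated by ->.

d2 -> d3 -> c3 -> b3 -> b2 -> a2 -> a1

The waypoints must appear in the order c3, b3, with no cell reused.
Route from d2: down to d3, 2× left (reaching b3), up to b2, left to a2, up to a1 — 6 moves in all.
Check: order respected (1 at step 2, 2 at step 3).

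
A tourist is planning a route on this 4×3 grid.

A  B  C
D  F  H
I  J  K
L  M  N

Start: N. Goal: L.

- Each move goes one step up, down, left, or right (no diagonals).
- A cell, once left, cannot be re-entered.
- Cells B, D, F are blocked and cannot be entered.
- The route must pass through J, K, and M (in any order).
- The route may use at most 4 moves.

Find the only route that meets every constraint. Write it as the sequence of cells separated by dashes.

N - K - J - M - L

The budget equals the shortest possible length, so every move has to be on a shortest route through the required cells.
Route from N: up to K, left to J, down to M, left to L — 4 moves in all.
Check: all required cells visited; 4 ≤ 4 moves.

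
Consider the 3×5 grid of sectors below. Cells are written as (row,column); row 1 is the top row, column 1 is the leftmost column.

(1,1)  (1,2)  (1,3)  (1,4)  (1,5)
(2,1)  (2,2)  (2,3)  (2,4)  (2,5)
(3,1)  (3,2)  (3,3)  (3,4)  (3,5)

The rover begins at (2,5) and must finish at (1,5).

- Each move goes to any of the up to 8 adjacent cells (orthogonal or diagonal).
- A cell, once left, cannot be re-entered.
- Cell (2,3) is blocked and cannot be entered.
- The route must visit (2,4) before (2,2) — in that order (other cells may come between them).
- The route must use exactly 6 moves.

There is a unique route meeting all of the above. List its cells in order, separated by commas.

The waypoints must appear in the order (2,4), (2,2), with no cell reused.
Route from (2,5): left 1 to (2,4), down-left 1 to (3,3), up-left 1 to (2,2), up-right 1 to (1,3), right 2 to (1,5) — 6 moves in all.
Check: order respected ((2,4) at step 1, (2,2) at step 3); 6 moves as required.

(2,5), (2,4), (3,3), (2,2), (1,3), (1,4), (1,5)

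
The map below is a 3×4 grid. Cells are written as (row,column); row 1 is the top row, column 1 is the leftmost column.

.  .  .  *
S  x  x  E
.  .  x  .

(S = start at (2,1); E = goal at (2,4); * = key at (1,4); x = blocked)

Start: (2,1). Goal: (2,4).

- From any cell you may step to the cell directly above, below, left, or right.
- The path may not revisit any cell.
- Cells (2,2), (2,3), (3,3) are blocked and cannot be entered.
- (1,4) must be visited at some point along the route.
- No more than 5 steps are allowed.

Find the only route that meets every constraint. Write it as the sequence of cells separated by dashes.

(2,1) - (1,1) - (1,2) - (1,3) - (1,4) - (2,4)

The budget equals the shortest possible length, so every move has to be on a shortest route through the required cells.
Route from (2,1): up 1 to (1,1), right 3 to (1,4), down 1 to (2,4) — 5 moves in all.
Check: all required cells visited; 5 ≤ 5 moves.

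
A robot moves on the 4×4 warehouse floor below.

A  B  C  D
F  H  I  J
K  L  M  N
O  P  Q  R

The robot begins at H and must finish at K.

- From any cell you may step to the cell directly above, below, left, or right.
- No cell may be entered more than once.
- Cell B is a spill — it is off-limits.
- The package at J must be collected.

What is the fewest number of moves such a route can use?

6

Any route passes through J somewhere between H and K. Summing Manhattan distances along the two legs (H → J → K) gives a lower bound of 2 + 4 = 6 moves.
A route of 6 moves achieves this: H → I → J → N → M → L → K.
Since 6 matches the lower bound, it is optimal.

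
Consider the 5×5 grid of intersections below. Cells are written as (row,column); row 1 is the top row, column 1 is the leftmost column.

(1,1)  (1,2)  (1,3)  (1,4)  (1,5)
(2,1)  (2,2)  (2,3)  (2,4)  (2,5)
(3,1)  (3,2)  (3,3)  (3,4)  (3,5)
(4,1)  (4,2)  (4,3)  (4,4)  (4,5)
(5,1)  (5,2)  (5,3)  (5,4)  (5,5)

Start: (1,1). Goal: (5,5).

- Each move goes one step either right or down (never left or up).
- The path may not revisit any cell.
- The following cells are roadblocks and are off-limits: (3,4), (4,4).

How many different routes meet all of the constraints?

A right/down-only route from (1,1) to (5,5) makes exactly 4 down-moves and 4 right-moves in some order.
With no other constraints that would be C(8,4) = 70 routes.
Subtract routes through each blocked cell (inclusion–exclusion for overlaps): − through (3,4): 30 − through (4,4): 40 + through (3,4)&(4,4): 20 → 20.
That gives 20 routes.

20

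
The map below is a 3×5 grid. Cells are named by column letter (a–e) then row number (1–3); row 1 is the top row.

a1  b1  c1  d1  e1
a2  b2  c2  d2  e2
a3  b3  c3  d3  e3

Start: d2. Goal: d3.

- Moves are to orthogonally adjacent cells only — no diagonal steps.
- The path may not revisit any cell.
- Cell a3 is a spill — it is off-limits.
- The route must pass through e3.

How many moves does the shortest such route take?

Any route passes through e3 somewhere between d2 and d3. Summing Manhattan distances along the two legs (d2 → e3 → d3) gives a lower bound of 2 + 1 = 3 moves.
A route of 3 moves achieves this: d2 → e2 → e3 → d3.
Since 3 matches the lower bound, it is optimal.

3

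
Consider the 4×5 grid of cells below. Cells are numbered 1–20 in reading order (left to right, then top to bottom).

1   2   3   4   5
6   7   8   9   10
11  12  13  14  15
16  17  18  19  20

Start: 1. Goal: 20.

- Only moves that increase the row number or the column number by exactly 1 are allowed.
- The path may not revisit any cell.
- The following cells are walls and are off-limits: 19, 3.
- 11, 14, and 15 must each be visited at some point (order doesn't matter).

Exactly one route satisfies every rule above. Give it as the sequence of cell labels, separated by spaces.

1 6 11 12 13 14 15 20

Moves only go right or down, so the column and row indices never decrease.
Route from 1: 2× down (reaching 11), 4× right (reaching 15), down to 20 — 7 moves in all.
Check: all required cells visited.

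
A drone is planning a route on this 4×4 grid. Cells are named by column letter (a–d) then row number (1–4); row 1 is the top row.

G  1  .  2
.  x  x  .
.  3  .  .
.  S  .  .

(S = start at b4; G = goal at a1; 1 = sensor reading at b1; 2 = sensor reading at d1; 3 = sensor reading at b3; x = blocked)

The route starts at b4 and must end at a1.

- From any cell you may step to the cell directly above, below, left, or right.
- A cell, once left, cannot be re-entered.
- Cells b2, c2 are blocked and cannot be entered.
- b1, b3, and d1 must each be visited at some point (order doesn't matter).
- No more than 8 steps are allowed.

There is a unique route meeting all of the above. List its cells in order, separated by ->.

b4 -> b3 -> c3 -> d3 -> d2 -> d1 -> c1 -> b1 -> a1

Any route must reach b1, b3, and d1 and still end at a1 within 8 moves, so the order of the required stops is forced.
Route from b4: up 1 to b3, right 2 to d3, up 2 to d1, left 3 to a1 — 8 moves in all.
Check: all required cells visited; 8 ≤ 8 moves.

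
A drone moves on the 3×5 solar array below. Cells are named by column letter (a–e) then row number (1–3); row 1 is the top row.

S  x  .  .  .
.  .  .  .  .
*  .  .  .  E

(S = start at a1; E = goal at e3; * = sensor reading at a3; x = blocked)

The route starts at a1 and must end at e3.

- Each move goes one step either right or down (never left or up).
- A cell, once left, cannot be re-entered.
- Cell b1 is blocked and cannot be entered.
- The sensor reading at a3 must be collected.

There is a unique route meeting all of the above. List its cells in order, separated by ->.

a1 -> a2 -> a3 -> b3 -> c3 -> d3 -> e3

Moves only go right or down, so the column and row indices never decrease.
Route from a1: down 2 to a3, right 4 to e3 — 6 moves in all.
Check: all required cells visited.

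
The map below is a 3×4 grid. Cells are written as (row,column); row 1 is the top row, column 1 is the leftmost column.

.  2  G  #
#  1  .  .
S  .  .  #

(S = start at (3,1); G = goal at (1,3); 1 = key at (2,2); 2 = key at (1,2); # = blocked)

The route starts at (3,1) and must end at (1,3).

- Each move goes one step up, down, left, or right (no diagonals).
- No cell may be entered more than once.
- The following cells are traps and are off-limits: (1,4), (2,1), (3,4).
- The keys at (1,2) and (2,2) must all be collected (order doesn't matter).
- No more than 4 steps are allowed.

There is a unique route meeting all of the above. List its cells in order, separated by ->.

(3,1) -> (3,2) -> (2,2) -> (1,2) -> (1,3)

The 4-move cap with required stops at (1,2), (2,2) leaves no slack for detours.
Route from (3,1): right 1 to (3,2), up 2 to (1,2), right 1 to (1,3) — 4 moves in all.
Check: all required cells visited; 4 ≤ 4 moves.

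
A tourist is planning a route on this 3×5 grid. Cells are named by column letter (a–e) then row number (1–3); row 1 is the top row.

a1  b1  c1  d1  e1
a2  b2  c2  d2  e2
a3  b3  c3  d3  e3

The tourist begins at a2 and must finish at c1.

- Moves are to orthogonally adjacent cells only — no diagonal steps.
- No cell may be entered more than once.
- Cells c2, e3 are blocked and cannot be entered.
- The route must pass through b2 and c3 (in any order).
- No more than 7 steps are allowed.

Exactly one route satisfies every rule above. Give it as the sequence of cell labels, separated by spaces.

The budget equals the shortest possible length, so every move has to be on a shortest route through the required cells.
Route from a2: right 1 to b2, down 1 to b3, right 2 to d3, up 2 to d1, left 1 to c1 — 7 moves in all.
Check: all required cells visited; 7 ≤ 7 moves.

a2 b2 b3 c3 d3 d2 d1 c1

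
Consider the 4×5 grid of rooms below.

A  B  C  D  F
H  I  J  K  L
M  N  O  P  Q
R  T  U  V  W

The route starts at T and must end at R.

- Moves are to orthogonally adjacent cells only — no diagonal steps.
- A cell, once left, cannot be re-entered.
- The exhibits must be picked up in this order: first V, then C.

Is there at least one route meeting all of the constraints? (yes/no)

yes

One route that works: T → U → V → P → K → D → C → J → O → N → M → R.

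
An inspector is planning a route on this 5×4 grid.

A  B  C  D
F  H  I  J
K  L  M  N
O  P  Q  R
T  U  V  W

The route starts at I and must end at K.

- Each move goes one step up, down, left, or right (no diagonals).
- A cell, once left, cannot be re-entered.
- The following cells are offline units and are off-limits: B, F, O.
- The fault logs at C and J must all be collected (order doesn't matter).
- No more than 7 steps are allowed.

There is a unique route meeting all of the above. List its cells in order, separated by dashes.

I - C - D - J - N - M - L - K

The budget equals the shortest possible length, so every move has to be on a shortest route through the required cells.
Route from I: up to C, right to D, 2× down (reaching N), 3× left (reaching K) — 7 moves in all.
Check: all required cells visited; 7 ≤ 7 moves.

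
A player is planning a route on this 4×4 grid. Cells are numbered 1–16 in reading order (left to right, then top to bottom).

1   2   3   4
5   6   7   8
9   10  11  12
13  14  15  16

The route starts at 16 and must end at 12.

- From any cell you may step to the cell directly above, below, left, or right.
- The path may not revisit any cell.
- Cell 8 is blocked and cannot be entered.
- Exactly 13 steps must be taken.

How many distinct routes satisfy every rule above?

Need simple routes of exactly 13 moves from 16 to 12 (Manhattan distance 1, so 6 moves are spent on a detour and 6 undoing it).
Enumerating: 16 15 14 13 9 5 1 2 3 7 6 10 11 12 | 16 15 14 13 9 10 6 5 1 2 3 7 11 12.
That gives 2 routes.

2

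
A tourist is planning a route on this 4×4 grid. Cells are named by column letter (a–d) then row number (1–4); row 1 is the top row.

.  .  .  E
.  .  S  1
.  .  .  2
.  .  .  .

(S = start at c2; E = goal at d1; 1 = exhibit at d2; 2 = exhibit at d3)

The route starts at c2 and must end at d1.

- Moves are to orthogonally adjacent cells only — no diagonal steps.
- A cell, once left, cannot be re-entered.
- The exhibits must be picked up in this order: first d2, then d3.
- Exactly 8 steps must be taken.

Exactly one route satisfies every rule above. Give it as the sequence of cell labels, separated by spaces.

c2 d2 d3 c3 b3 b2 b1 c1 d1

The waypoints must appear in the order d2, d3, with no cell reused.
Route from c2: right to d2, down to d3, 2× left (reaching b3), 2× up (reaching b1), 2× right (reaching d1) — 8 moves in all.
Check: order respected (1 at step 1, 2 at step 2); 8 moves as required.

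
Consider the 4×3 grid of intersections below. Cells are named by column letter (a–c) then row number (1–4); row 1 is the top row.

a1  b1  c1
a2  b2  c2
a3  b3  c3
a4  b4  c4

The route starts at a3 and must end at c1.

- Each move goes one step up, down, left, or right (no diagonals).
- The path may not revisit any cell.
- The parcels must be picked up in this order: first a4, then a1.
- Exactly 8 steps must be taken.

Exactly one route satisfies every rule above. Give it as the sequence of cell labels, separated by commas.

The waypoints must appear in the order a4, a1, with no cell reused.
Route from a3: down 1 to a4, right 1 to b4, up 2 to b2, left 1 to a2, up 1 to a1, right 2 to c1 — 8 moves in all.
Check: order respected (a4 at step 1, a1 at step 6); 8 moves as required.

a3, a4, b4, b3, b2, a2, a1, b1, c1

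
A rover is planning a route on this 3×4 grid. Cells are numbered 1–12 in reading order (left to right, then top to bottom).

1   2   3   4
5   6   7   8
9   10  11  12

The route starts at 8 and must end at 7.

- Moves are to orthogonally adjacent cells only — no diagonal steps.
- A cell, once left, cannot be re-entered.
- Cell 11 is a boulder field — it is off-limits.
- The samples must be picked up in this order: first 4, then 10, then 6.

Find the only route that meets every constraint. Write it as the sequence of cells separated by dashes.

8 - 4 - 3 - 2 - 1 - 5 - 9 - 10 - 6 - 7

The waypoints must appear in the order 4, 10, 6, with no cell reused.
Route from 8: up 1 to 4, left 3 to 1, down 2 to 9, right 1 to 10, up 1 to 6, right 1 to 7 — 9 moves in all.
Check: order respected (4 at step 1, 10 at step 7, 6 at step 8).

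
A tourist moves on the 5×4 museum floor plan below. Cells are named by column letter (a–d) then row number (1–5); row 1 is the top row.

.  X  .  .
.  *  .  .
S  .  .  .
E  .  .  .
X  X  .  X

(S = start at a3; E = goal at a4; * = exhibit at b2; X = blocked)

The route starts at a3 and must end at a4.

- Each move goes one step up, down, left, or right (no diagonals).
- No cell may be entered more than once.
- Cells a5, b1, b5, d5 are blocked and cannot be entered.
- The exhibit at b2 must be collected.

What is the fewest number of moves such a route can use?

Any route passes through b2 somewhere between a3 and a4. Summing Manhattan distances along the two legs (a3 → b2 → a4) gives a lower bound of 2 + 3 = 5 moves.
A route of 5 moves achieves this: a3 → a2 → b2 → b3 → b4 → a4.
Since 5 matches the lower bound, it is optimal.

5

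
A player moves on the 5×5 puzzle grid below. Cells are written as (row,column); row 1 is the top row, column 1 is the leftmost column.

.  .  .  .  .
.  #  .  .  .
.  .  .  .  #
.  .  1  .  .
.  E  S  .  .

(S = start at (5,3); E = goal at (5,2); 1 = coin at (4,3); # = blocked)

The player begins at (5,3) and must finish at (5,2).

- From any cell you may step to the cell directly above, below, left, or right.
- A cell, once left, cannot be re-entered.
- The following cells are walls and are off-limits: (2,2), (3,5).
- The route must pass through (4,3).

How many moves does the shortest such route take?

3

Any route passes through (4,3) somewhere between (5,3) and (5,2). Summing Manhattan distances along the two legs ((5,3) → (4,3) → (5,2)) gives a lower bound of 1 + 2 = 3 moves.
A route of 3 moves achieves this: (5,3) → (4,3) → (4,2) → (5,2).
Since 3 matches the lower bound, it is optimal.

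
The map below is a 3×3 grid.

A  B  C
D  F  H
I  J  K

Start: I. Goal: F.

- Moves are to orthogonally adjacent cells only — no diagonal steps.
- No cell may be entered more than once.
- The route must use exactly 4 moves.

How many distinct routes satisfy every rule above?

2

Need simple routes of exactly 4 moves from I to F (Manhattan distance 2, so 1 moves are spent on a detour and 1 undoing it).
Enumerating: I D A B F | I J K H F.
That gives 2 routes.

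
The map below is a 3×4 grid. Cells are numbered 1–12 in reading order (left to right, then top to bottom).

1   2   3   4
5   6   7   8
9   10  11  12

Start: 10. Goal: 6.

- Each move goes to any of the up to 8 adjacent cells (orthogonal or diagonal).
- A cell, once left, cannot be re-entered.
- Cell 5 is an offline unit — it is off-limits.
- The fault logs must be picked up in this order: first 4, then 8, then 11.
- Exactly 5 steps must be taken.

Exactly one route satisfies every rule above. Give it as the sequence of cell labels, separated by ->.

10 -> 7 -> 4 -> 8 -> 11 -> 6

The waypoints must appear in the order 4, 8, 11, with no cell reused.
Route from 10: 2× up-right (reaching 4), down to 8, down-left to 11, up-left to 6 — 5 moves in all.
Check: order respected (4 at step 2, 8 at step 3, 11 at step 4); 5 moves as required.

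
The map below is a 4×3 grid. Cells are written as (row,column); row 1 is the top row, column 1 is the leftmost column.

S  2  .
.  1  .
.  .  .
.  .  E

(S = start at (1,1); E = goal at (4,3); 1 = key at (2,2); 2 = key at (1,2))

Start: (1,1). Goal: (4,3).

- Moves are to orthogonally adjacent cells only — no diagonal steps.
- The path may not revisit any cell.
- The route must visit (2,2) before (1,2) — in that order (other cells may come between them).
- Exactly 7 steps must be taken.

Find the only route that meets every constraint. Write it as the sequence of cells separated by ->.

The waypoints must appear in the order (2,2), (1,2), with no cell reused.
Route from (1,1): down 1 to (2,1), right 1 to (2,2), up 1 to (1,2), right 1 to (1,3), down 3 to (4,3) — 7 moves in all.
Check: order respected (1 at step 2, 2 at step 3); 7 moves as required.

(1,1) -> (2,1) -> (2,2) -> (1,2) -> (1,3) -> (2,3) -> (3,3) -> (4,3)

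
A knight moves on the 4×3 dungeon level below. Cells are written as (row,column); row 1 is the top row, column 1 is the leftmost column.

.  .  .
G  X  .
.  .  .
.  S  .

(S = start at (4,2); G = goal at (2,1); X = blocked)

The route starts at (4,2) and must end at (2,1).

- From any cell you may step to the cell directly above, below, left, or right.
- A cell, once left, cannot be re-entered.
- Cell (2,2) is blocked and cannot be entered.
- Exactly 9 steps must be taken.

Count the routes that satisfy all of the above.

Need simple routes of exactly 9 moves from (4,2) to (2,1) (Manhattan distance 3, so 3 moves are spent on a detour and 3 undoing it).
Enumerating: (4,2) (4,1) (3,1) (3,2) (3,3) (2,3) (1,3) (1,2) (1,1) (2,1).
That gives 1 route.

1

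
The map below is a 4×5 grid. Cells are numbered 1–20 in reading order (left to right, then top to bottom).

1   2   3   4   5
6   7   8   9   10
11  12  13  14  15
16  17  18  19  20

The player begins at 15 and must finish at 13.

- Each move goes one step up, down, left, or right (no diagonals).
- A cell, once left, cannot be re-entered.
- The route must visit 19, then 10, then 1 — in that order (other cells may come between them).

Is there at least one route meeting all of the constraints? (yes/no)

One route that works: 15 → 20 → 19 → 14 → 9 → 10 → 5 → 4 → 3 → 2 → 1 → 6 → 11 → 12 → 13.

yes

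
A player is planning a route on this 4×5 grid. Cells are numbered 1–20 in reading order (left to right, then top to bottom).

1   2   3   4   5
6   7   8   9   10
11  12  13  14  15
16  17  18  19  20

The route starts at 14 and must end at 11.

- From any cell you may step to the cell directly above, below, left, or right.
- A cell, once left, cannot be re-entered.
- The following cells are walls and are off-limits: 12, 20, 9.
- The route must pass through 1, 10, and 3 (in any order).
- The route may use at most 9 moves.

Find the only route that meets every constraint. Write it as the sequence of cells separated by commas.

14, 15, 10, 5, 4, 3, 2, 1, 6, 11

The 9-move cap with required stops at 1, 10, 3 leaves no slack for detours.
Route from 14: right to 15, 2× up (reaching 5), 4× left (reaching 1), 2× down (reaching 11) — 9 moves in all.
Check: all required cells visited; 9 ≤ 9 moves.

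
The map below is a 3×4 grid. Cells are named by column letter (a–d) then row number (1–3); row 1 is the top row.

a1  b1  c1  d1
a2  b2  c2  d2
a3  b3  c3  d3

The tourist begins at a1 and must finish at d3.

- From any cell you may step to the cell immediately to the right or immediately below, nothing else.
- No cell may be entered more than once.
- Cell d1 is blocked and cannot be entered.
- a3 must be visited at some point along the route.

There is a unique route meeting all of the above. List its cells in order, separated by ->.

Moves only go right or down, so the column and row indices never decrease.
Route from a1: down 2 to a3, right 3 to d3 — 5 moves in all.
Check: all required cells visited.

a1 -> a2 -> a3 -> b3 -> c3 -> d3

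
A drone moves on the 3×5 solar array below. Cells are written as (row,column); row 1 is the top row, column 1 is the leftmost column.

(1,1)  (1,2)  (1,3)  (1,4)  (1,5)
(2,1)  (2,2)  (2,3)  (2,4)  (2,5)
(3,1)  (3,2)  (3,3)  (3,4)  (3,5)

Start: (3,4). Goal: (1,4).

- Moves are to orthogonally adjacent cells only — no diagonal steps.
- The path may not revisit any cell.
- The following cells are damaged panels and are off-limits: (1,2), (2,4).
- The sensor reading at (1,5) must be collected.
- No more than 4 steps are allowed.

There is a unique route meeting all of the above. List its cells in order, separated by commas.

(3,4), (3,5), (2,5), (1,5), (1,4)

The budget equals the shortest possible length, so every move has to be on a shortest route through the required cells.
Route from (3,4): right 1 to (3,5), up 2 to (1,5), left 1 to (1,4) — 4 moves in all.
Check: all required cells visited; 4 ≤ 4 moves.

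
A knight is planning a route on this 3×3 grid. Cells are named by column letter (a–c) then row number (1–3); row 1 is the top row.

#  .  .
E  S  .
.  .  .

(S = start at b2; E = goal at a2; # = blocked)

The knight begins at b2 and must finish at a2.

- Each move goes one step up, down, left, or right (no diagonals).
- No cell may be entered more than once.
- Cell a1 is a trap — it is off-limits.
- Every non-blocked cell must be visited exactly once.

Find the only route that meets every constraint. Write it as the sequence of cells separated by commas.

b2, b1, c1, c2, c3, b3, a3, a2

Need to visit all 8 open cells exactly once, starting at b2 and ending at a2.
Cell c3 has only two open neighbours (c2 and b3), so the path must pass straight through it: one of those is the cell it's entered from and the other is where it exits.
Route from b2: up 1 to b1, right 1 to c1, down 2 to c3, left 2 to a3, up 1 to a2 — 7 moves in all.
Check: all 8 open cells covered.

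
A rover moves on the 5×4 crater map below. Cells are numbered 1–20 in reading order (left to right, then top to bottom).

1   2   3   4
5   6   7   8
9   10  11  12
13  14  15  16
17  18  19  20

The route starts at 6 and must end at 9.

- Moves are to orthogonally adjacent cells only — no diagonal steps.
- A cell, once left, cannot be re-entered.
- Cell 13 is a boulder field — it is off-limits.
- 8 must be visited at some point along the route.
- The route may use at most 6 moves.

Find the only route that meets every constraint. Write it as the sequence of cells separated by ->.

6 -> 7 -> 8 -> 12 -> 11 -> 10 -> 9

The budget equals the shortest possible length, so every move has to be on a shortest route through the required cells.
Route from 6: 2× right (reaching 8), down to 12, 3× left (reaching 9) — 6 moves in all.
Check: all required cells visited; 6 ≤ 6 moves.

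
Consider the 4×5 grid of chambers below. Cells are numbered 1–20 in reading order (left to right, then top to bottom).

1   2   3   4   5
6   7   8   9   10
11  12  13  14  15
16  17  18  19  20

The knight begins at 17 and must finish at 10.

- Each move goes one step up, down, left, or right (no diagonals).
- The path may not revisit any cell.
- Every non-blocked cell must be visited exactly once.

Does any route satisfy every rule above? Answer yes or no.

yes

One route that works: 17 → 16 → 11 → 6 → 1 → 2 → 7 → 12 → 13 → 18 → 19 → 20 → 15 → 14 → 9 → 8 → 3 → 4 → 5 → 10.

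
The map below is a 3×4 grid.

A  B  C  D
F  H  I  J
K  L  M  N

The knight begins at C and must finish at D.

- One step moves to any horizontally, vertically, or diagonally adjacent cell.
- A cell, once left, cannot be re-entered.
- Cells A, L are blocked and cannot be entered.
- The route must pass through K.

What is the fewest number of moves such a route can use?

6

Any route passes through K somewhere between C and D. Summing Chebyshev distances along the two legs (C → K → D) gives a lower bound of 2 + 3 = 5 moves.
The shortest route satisfying every rule uses 6 moves: C → B → F → K → H → I → D.
The no-revisit rule (legs can't share cells) pushes the minimum above the 5-move bound; an exhaustive check rules out every length from 5 to 5, leaving 6 as the minimum.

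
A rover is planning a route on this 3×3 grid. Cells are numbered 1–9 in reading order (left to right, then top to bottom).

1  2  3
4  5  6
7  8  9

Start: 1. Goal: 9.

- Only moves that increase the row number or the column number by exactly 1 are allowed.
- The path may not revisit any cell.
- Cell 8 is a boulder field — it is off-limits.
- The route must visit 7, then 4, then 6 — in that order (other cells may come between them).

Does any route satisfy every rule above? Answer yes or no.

4 lies above 7, so going from 7 to 4 would need an upward move — but moves only go right/down, so 7 cannot be visited before 4.

no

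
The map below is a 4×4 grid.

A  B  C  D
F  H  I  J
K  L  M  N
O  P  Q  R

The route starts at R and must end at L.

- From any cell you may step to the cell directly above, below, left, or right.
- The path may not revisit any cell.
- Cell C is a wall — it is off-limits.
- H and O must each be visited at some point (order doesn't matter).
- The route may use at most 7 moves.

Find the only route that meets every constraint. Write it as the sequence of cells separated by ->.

The budget equals the shortest possible length, so every move has to be on a shortest route through the required cells.
Route from R: left 3 to O, up 2 to F, right 1 to H, down 1 to L — 7 moves in all.
Check: all required cells visited; 7 ≤ 7 moves.

R -> Q -> P -> O -> K -> F -> H -> L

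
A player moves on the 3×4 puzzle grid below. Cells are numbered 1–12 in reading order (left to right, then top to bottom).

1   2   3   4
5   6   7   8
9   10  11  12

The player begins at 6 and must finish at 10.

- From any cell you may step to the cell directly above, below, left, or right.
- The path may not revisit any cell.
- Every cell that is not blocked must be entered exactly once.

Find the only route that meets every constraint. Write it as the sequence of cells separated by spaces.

Need to visit all 12 open cells exactly once, starting at 6 and ending at 10.
Cell 1 has only two open neighbours (5 and 2), so the path must pass straight through it: one of those is the cell it's entered from and the other is where it exits.
Route from 6: right 1 to 7, down 1 to 11, right 1 to 12, up 2 to 4, left 3 to 1, down 2 to 9, right 1 to 10 — 11 moves in all.
Check: all 12 open cells covered.

6 7 11 12 8 4 3 2 1 5 9 10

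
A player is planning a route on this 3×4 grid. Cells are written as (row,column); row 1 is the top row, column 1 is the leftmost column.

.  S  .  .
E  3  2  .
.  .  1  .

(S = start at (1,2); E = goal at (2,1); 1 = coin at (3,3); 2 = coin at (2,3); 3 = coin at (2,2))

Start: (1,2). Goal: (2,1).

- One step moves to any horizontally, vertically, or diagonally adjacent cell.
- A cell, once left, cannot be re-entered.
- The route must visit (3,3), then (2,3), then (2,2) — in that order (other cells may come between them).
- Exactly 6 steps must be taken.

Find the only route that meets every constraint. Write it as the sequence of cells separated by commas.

The waypoints must appear in the order (3,3), (2,3), (2,2), with no cell reused.
Route from (1,2): right 1 to (1,3), down-right 1 to (2,4), down-left 1 to (3,3), up 1 to (2,3), left 2 to (2,1) — 6 moves in all.
Check: order respected (1 at step 3, 2 at step 4, 3 at step 5); 6 moves as required.

(1,2), (1,3), (2,4), (3,3), (2,3), (2,2), (2,1)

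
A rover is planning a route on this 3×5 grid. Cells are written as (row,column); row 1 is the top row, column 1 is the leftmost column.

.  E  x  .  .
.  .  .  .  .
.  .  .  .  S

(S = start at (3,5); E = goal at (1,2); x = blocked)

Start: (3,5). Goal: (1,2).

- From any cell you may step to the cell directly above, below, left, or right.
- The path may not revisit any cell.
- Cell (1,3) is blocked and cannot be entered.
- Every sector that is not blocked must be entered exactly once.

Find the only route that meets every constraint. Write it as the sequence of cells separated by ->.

Need to visit all 14 open cells exactly once, starting at (3,5) and ending at (1,2).
Route from (3,5): 2× up (reaching (1,5)), left to (1,4), 2× down (reaching (3,4)), left to (3,3), up to (2,3), left to (2,2), down to (3,2), left to (3,1), 2× up (reaching (1,1)), right to (1,2) — 13 moves in all.
Check: all 14 open cells covered.

(3,5) -> (2,5) -> (1,5) -> (1,4) -> (2,4) -> (3,4) -> (3,3) -> (2,3) -> (2,2) -> (3,2) -> (3,1) -> (2,1) -> (1,1) -> (1,2)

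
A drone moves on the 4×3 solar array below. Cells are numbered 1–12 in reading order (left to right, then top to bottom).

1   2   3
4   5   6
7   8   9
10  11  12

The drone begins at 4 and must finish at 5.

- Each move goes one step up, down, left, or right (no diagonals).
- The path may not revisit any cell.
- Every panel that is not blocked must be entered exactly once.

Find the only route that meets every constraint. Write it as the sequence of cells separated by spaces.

4 1 2 3 6 9 12 11 10 7 8 5

Need to visit all 12 open cells exactly once, starting at 4 and ending at 5.
Cell 12 has only two open neighbours (9 and 11), so the path must pass straight through it: one of those is the cell it's entered from and the other is where it exits.
Route from 4: up to 1, 2× right (reaching 3), 3× down (reaching 12), 2× left (reaching 10), up to 7, right to 8, up to 5 — 11 moves in all.
Check: all 12 open cells covered.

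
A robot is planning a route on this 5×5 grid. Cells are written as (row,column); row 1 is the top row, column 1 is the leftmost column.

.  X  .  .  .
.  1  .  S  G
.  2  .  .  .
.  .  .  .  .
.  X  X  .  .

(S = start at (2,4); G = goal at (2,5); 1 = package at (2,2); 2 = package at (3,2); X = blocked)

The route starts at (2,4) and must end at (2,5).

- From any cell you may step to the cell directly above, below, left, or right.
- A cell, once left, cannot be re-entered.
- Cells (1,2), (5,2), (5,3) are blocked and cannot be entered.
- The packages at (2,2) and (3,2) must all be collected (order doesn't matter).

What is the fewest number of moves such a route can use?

7

Any route passes through (2,2) and (3,2) in some order between (2,4) and (2,5). Summing Manhattan distances along each leg and taking the cheapest ordering ((2,4) → (2,2) → (3,2) → (2,5)) gives a lower bound of 2 + 1 + 4 = 7 moves.
A route of 7 moves achieves this: (2,4) → (2,3) → (2,2) → (3,2) → (3,3) → (3,4) → (3,5) → (2,5).
Since 7 matches the lower bound, it is optimal.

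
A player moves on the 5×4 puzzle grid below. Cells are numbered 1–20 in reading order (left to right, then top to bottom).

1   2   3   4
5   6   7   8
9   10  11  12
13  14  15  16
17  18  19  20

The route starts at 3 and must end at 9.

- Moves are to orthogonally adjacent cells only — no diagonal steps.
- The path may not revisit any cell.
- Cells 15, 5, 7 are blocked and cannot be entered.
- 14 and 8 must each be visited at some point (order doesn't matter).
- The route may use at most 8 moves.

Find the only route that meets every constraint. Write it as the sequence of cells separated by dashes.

3 - 4 - 8 - 12 - 11 - 10 - 14 - 13 - 9

Any route must reach 14 and 8 and still end at 9 within 8 moves, so the order of the required stops is forced.
Route from 3: right 1 to 4, down 2 to 12, left 2 to 10, down 1 to 14, left 1 to 13, up 1 to 9 — 8 moves in all.
Check: all required cells visited; 8 ≤ 8 moves.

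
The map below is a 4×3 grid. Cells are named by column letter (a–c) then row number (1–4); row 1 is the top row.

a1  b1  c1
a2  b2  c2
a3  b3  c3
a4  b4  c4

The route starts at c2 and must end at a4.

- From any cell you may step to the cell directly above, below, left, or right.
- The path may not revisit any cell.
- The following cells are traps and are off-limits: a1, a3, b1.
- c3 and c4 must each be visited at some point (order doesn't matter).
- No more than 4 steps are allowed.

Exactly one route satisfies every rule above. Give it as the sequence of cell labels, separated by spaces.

c2 c3 c4 b4 a4

The budget equals the shortest possible length, so every move has to be on a shortest route through the required cells.
Route from c2: down 2 to c4, left 2 to a4 — 4 moves in all.
Check: all required cells visited; 4 ≤ 4 moves.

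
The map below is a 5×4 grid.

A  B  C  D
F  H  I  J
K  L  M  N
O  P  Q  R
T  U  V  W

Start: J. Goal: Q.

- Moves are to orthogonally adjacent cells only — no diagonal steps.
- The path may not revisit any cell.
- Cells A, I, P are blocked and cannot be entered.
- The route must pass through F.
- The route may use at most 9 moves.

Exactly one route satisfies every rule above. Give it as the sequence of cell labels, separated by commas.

J, D, C, B, H, F, K, L, M, Q

The 9-move cap with required stops at F leaves no slack for detours.
Route from J: up 1 to D, left 2 to B, down 1 to H, left 1 to F, down 1 to K, right 2 to M, down 1 to Q — 9 moves in all.
Check: all required cells visited; 9 ≤ 9 moves.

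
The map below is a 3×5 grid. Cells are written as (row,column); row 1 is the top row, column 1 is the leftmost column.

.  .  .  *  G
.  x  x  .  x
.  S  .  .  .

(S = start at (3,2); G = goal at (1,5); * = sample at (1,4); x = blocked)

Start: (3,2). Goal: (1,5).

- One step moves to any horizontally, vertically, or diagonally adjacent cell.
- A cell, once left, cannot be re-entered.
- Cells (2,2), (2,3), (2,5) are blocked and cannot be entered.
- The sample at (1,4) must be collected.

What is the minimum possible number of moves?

Any route passes through (1,4) somewhere between (3,2) and (1,5). Summing Chebyshev distances along the two legs ((3,2) → (1,4) → (1,5)) gives a lower bound of 2 + 1 = 3 moves.
That bound ignores the blocked cells. Measuring each leg by the fewest moves that actually steer around them ((3,2)→(1,4): 3; (1,4)→(1,5): 1) raises the lower bound to 4.
A route of 4 moves exists: (3,2) → (3,3) → (2,4) → (1,4) → (1,5).
Since 4 matches that lower bound, it is optimal.

4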